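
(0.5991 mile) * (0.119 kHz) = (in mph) 2.567e+05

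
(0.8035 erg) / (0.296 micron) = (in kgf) 0.02768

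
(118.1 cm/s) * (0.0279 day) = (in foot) 9340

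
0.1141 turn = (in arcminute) 2465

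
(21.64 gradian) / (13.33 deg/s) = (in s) 1.461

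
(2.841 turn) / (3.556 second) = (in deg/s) 287.6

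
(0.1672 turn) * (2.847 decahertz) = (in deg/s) 1714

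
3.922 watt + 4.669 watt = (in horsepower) 0.01152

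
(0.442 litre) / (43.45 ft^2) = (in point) 0.3104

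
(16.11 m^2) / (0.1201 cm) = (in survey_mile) 8.335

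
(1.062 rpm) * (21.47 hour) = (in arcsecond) 1.773e+09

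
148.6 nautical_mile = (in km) 275.2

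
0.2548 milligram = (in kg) 2.548e-07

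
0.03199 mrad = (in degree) 0.001833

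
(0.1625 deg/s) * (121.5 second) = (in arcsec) 7.108e+04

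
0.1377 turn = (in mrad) 865.2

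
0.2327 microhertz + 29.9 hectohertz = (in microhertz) 2.99e+09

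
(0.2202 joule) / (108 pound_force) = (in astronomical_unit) 3.064e-15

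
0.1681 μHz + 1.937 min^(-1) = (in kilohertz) 3.228e-05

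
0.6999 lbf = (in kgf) 0.3175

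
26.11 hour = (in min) 1567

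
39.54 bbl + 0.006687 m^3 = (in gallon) 1662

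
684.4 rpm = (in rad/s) 71.67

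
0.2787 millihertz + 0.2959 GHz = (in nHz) 2.959e+17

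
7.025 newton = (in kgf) 0.7164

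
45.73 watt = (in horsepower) 0.06132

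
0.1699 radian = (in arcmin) 584.1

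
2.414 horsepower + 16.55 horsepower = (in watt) 1.414e+04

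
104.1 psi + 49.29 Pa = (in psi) 104.1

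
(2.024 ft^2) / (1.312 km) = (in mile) 8.905e-08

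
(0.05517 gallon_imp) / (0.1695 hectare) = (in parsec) 4.795e-24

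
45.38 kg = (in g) 4.538e+04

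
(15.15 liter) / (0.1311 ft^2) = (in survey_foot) 4.081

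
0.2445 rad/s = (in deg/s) 14.01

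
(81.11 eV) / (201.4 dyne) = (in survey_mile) 4.009e-18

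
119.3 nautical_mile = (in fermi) 2.209e+20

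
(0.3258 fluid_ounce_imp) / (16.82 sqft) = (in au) 3.96e-17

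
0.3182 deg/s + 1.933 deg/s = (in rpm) 0.3752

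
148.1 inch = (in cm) 376.2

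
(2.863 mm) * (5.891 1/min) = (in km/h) 0.001012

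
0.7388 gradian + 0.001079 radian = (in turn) 0.002019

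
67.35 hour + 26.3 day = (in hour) 698.5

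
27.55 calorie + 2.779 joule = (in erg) 1.18e+09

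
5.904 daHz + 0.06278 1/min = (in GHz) 5.904e-08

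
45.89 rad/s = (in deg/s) 2629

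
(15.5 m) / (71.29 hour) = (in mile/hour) 0.0001351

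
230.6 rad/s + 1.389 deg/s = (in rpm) 2202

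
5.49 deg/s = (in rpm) 0.915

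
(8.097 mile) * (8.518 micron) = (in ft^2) 1.195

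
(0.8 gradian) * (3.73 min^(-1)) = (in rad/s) 0.0007812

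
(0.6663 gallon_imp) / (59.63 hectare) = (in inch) 2e-07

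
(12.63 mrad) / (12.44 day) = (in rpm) 1.122e-07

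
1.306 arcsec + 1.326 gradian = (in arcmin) 71.63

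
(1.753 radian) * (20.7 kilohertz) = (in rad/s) 3.629e+04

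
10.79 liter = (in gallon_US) 2.85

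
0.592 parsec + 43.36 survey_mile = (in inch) 7.192e+17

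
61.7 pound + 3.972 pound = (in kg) 29.79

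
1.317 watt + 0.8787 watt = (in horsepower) 0.002944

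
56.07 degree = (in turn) 0.1557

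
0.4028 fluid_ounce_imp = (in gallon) 0.003023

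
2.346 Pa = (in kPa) 0.002346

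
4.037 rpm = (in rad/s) 0.4228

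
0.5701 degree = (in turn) 0.001584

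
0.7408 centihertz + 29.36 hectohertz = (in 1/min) 1.762e+05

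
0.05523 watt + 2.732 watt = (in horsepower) 0.003738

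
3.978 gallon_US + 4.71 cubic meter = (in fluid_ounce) 1.598e+05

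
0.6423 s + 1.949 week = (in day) 13.64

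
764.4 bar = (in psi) 1.109e+04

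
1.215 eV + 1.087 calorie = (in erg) 4.548e+07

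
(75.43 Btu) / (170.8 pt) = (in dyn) 1.321e+11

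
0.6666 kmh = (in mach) 0.0005438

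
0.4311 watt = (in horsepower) 0.0005781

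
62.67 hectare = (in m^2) 6.267e+05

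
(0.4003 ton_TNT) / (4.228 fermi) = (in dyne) 3.961e+28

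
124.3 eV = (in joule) 1.992e-17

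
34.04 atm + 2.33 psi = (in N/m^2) 3.465e+06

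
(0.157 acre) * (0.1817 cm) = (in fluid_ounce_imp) 4.063e+04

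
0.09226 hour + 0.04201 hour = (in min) 8.056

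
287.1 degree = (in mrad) 5011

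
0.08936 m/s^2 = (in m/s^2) 0.08936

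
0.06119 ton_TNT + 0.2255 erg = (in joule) 2.56e+08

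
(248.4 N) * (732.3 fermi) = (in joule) 1.819e-10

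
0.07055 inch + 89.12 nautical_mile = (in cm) 1.651e+07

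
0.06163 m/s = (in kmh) 0.2219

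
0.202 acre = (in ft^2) 8799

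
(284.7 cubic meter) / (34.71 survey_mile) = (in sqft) 0.05486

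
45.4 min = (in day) 0.03153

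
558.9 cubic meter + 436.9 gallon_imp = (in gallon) 1.482e+05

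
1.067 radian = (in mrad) 1067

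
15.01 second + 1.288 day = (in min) 1855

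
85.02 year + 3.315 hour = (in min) 4.469e+07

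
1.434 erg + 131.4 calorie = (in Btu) 0.5211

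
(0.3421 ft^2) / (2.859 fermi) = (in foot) 3.647e+13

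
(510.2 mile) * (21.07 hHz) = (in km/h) 6.228e+09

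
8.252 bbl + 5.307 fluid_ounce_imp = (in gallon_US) 346.6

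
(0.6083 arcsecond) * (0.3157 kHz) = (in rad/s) 0.000931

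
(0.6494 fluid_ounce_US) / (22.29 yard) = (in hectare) 9.423e-11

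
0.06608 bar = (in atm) 0.06522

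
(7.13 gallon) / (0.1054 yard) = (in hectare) 2.8e-05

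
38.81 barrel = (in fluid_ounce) 2.086e+05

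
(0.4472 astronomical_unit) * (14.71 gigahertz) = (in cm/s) 9.841e+22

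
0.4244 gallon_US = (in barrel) 0.0101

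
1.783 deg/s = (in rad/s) 0.03112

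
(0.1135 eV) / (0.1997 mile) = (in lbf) 1.272e-23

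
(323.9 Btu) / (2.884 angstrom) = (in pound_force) 2.664e+14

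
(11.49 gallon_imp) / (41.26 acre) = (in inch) 1.232e-05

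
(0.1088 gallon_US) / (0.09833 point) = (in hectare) 0.001187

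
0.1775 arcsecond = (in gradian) 5.478e-05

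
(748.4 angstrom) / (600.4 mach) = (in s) 3.661e-13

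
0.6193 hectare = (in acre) 1.53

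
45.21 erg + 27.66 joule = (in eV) 1.726e+20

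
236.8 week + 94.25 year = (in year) 98.79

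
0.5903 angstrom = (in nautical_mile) 3.187e-14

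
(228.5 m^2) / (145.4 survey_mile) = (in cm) 0.09765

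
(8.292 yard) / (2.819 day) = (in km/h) 0.0001121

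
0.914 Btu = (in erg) 9.643e+09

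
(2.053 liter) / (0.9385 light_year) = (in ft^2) 2.489e-18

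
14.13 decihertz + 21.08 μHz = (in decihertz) 14.13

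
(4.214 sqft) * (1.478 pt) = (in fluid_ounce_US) 6.902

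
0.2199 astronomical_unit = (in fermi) 3.29e+25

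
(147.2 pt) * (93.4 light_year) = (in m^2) 4.589e+16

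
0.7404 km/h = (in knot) 0.3998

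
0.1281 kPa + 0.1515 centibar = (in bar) 0.002796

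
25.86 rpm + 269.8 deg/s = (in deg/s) 425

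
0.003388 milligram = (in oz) 1.195e-07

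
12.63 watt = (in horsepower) 0.01694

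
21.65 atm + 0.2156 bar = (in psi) 321.3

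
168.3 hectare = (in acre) 415.9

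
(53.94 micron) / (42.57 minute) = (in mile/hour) 4.724e-08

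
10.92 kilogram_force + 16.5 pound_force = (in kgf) 18.4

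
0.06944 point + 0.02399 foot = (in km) 7.337e-06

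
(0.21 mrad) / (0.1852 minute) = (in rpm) 0.0001805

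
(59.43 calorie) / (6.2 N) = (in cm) 4011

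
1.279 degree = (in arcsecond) 4604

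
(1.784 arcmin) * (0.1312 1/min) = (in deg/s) 6.502e-05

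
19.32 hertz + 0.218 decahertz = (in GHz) 2.15e-08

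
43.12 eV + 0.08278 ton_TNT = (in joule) 3.464e+08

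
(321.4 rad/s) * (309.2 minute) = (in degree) 3.416e+08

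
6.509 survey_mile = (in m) 1.048e+04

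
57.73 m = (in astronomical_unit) 3.859e-10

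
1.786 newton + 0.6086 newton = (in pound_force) 0.5383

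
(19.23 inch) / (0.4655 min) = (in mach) 5.136e-05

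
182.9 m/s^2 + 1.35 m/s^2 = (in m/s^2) 184.2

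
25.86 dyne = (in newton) 0.0002586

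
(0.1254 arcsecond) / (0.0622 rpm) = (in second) 9.334e-05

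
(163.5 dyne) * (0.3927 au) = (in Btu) 9.104e+04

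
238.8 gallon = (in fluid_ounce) 3.057e+04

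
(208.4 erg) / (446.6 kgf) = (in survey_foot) 1.561e-08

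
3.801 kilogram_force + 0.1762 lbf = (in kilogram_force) 3.881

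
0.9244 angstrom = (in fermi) 9.244e+04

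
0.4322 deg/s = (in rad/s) 0.007543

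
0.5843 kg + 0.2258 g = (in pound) 1.289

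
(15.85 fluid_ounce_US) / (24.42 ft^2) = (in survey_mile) 1.284e-07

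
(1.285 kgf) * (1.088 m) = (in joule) 13.71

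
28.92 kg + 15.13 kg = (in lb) 97.11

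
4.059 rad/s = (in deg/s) 232.6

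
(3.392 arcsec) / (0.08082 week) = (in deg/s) 1.928e-08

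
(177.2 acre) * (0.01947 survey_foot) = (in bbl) 2.677e+04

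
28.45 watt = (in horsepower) 0.03815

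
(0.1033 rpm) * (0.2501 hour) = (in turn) 1.55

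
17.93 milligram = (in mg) 17.93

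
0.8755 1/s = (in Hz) 0.8755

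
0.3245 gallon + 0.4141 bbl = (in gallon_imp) 14.75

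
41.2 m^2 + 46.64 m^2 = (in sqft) 945.5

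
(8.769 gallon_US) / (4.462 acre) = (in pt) 0.005211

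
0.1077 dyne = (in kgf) 1.098e-07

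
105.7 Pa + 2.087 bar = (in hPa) 2088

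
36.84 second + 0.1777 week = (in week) 0.1778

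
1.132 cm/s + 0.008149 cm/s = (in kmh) 0.04105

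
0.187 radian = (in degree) 10.71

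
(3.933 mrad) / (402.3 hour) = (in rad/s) 2.716e-09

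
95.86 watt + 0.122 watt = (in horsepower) 0.1287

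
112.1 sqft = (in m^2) 10.41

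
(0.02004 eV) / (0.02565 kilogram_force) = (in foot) 4.188e-20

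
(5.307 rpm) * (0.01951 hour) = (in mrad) 3.903e+04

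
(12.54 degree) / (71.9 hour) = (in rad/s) 8.456e-07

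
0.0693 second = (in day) 8.021e-07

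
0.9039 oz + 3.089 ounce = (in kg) 0.1132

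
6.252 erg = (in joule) 6.252e-07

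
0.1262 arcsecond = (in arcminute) 0.002103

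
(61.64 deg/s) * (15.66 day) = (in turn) 2.317e+05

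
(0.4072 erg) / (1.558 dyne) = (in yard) 0.002858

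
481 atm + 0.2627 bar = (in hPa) 4.876e+05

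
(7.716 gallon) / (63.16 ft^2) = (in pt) 14.11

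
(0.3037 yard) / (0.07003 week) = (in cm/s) 0.0006557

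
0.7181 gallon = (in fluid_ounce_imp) 95.67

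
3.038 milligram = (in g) 0.003038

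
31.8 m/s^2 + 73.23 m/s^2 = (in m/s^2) 105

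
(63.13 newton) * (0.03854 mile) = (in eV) 2.444e+22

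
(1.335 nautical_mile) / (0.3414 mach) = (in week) 3.517e-05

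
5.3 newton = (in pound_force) 1.191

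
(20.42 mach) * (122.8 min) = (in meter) 5.123e+07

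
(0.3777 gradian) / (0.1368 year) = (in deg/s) 7.879e-08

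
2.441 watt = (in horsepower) 0.003273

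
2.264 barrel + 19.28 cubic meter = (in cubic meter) 19.64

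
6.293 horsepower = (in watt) 4693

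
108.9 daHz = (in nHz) 1.089e+12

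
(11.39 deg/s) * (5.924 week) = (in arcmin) 2.449e+09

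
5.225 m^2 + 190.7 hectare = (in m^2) 1.907e+06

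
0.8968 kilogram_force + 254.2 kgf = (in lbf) 562.4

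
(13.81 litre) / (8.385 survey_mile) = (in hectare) 1.023e-10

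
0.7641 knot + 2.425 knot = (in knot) 3.189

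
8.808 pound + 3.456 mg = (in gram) 3995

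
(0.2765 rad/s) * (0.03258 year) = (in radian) 2.841e+05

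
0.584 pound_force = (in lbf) 0.584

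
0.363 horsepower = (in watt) 270.7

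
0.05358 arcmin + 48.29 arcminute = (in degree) 0.8057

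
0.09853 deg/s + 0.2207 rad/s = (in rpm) 2.124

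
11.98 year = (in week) 624.7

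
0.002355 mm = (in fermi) 2.355e+09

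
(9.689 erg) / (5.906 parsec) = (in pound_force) 1.195e-24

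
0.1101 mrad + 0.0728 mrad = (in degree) 0.01048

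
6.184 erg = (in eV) 3.86e+12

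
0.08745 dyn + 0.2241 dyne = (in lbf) 7.004e-07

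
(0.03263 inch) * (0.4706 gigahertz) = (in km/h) 1.404e+06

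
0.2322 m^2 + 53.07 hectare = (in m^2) 5.307e+05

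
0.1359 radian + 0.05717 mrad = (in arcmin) 467.4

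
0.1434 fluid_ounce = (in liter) 0.004241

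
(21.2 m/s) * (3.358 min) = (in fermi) 4.271e+18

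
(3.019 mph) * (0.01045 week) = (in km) 8.53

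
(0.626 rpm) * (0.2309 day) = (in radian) 1308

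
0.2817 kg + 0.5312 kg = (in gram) 812.9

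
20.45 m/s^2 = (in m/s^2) 20.45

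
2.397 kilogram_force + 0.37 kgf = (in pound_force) 6.1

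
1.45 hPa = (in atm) 0.001431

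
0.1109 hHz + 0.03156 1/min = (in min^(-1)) 665.4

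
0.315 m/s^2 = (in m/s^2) 0.315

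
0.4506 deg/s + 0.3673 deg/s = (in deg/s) 0.8179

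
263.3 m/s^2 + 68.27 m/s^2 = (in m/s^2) 331.6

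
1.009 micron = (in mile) 6.27e-10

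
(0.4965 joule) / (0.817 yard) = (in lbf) 0.1494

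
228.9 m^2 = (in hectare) 0.02289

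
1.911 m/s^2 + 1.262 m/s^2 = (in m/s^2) 3.173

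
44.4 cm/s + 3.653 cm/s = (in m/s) 0.4805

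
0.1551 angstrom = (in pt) 4.397e-08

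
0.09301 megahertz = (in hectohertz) 930.1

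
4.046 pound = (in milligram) 1.835e+06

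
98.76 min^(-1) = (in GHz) 1.646e-09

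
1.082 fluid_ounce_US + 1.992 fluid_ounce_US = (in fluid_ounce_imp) 3.2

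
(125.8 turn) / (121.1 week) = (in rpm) 0.0001031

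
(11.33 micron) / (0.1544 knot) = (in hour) 3.962e-08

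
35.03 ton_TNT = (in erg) 1.466e+18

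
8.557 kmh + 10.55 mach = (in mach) 10.56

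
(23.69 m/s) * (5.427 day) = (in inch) 4.373e+08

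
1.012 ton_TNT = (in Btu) 4.013e+06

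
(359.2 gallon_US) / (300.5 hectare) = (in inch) 1.781e-05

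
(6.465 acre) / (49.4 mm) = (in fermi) 5.296e+20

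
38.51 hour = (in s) 1.386e+05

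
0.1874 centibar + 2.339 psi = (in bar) 0.1631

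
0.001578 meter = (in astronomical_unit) 1.055e-14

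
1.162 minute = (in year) 2.211e-06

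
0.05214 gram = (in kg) 5.214e-05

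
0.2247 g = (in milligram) 224.7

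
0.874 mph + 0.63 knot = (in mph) 1.599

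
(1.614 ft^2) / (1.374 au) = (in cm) 7.295e-11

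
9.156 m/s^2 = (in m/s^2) 9.156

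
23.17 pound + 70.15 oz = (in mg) 1.25e+07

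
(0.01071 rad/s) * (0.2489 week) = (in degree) 9.237e+04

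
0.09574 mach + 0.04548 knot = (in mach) 0.09581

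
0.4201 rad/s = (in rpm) 4.012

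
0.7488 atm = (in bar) 0.7587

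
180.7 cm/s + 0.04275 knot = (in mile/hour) 4.091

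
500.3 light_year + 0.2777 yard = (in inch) 1.863e+20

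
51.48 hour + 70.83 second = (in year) 0.005879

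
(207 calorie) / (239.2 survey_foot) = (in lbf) 2.671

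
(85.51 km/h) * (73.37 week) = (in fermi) 1.054e+24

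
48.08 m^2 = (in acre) 0.01188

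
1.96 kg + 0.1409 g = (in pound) 4.321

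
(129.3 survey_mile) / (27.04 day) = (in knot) 0.1731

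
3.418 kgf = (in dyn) 3.352e+06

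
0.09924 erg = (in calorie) 2.372e-09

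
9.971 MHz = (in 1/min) 5.983e+08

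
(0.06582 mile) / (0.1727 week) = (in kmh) 0.003651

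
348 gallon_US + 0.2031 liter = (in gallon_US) 348.1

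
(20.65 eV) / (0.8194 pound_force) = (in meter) 9.077e-19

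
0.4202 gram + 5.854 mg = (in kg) 0.0004261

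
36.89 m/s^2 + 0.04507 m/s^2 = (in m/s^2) 36.94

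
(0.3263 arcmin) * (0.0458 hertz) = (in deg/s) 0.0002491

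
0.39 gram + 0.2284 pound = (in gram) 104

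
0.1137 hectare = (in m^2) 1137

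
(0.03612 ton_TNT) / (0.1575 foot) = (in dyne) 3.148e+14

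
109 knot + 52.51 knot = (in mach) 0.244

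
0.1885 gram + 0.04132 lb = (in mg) 1.893e+04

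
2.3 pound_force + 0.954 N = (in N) 11.18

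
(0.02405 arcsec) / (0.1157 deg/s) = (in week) 9.547e-11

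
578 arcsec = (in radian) 0.002802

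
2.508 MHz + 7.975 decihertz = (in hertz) 2.508e+06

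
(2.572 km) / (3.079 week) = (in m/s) 0.001381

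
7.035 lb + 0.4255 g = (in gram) 3191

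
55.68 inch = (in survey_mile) 0.0008788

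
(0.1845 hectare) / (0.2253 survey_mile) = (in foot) 16.69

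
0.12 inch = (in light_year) 3.222e-19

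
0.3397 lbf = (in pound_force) 0.3397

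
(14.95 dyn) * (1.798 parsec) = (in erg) 8.294e+19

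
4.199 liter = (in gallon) 1.109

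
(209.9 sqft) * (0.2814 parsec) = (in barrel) 1.065e+18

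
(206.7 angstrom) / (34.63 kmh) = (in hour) 5.969e-13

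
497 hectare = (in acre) 1228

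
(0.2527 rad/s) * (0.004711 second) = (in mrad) 1.19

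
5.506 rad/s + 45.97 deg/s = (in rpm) 60.24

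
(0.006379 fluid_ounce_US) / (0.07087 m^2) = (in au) 1.779e-17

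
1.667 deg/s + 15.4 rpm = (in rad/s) 1.642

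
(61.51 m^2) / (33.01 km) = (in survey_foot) 0.006113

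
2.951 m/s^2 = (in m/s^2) 2.951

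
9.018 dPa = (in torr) 0.006764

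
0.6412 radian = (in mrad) 641.2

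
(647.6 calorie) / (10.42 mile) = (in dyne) 1.616e+04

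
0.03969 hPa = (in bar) 3.969e-05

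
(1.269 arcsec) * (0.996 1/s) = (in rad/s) 6.128e-06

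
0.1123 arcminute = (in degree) 0.001872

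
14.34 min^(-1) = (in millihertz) 239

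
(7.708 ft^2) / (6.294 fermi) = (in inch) 4.479e+15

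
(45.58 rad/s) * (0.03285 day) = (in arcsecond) 2.668e+10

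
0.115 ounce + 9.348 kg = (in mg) 9.351e+06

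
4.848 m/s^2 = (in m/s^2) 4.848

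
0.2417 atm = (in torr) 183.7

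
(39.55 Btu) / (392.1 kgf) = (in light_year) 1.147e-15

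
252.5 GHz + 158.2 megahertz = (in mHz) 2.527e+14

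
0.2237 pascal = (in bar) 2.237e-06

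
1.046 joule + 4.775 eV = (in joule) 1.046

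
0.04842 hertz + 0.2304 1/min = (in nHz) 5.226e+07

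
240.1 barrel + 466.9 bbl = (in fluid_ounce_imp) 3.956e+06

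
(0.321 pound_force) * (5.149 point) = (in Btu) 2.458e-06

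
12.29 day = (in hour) 295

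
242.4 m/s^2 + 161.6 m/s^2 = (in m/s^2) 404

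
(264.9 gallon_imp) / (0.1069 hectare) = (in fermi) 1.127e+12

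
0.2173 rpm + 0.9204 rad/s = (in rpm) 9.006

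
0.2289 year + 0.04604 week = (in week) 11.98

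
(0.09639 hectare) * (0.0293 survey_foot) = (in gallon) 2274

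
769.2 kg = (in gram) 7.692e+05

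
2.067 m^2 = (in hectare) 0.0002067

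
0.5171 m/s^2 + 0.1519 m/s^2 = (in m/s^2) 0.669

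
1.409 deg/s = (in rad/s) 0.02459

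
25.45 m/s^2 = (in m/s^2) 25.45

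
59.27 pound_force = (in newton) 263.6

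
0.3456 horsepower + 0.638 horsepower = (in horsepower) 0.9836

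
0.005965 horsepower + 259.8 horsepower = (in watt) 1.937e+05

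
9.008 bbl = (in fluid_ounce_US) 4.843e+04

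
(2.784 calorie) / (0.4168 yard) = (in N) 30.56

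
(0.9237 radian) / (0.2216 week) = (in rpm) 6.581e-05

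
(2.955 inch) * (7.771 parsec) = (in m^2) 1.8e+16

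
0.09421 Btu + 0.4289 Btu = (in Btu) 0.5231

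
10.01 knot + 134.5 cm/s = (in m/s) 6.495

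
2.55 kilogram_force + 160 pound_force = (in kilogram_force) 75.12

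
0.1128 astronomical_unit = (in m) 1.687e+10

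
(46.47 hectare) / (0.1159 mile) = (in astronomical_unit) 1.665e-08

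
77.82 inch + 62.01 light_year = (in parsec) 19.01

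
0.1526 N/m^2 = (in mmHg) 0.001145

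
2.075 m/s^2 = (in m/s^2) 2.075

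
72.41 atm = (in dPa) 7.337e+07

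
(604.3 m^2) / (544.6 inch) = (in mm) 4.369e+04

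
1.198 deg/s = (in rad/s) 0.02091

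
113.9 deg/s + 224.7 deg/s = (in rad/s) 5.91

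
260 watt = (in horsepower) 0.3487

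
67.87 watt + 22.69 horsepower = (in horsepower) 22.78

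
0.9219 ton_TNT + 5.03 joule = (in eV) 2.407e+28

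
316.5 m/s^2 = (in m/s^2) 316.5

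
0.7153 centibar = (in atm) 0.007059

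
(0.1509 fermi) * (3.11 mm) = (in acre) 1.16e-22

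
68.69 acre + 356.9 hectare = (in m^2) 3.847e+06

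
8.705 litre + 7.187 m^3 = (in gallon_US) 1901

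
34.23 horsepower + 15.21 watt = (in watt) 2.554e+04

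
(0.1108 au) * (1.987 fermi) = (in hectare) 3.294e-09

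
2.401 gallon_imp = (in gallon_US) 2.883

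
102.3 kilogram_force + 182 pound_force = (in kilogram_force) 184.9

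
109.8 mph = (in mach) 0.1442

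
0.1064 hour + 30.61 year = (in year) 30.61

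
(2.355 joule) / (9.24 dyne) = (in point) 7.225e+07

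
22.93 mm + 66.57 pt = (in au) 3.103e-13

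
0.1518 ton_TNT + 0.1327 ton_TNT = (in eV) 7.43e+27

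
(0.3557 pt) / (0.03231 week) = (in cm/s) 6.421e-07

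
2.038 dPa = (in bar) 2.038e-06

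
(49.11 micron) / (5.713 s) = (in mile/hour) 1.923e-05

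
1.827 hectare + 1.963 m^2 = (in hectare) 1.827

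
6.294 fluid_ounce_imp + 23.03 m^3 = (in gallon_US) 6084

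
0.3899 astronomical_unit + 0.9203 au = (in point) 5.556e+14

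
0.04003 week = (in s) 2.421e+04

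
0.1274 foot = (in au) 2.596e-13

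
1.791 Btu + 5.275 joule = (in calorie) 452.9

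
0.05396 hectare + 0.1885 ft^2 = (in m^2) 539.6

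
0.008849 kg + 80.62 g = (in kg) 0.08947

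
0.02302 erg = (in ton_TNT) 5.502e-19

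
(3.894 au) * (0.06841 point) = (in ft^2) 1.513e+08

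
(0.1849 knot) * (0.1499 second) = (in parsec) 4.621e-19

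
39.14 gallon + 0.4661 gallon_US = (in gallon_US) 39.61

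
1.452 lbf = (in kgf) 0.6586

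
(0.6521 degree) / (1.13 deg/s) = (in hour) 0.0001603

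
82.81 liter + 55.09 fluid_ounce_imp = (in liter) 84.38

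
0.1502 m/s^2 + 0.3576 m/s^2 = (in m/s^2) 0.5078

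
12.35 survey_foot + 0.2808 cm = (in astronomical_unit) 2.518e-11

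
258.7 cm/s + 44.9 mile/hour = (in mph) 50.69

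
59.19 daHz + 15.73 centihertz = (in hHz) 5.921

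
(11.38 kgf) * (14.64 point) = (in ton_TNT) 1.378e-10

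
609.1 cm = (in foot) 19.98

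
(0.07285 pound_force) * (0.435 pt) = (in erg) 497.3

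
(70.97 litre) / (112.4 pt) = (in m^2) 1.79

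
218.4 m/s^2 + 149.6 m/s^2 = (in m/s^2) 368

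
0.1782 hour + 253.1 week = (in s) 1.531e+08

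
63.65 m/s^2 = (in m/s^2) 63.65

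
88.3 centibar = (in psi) 12.81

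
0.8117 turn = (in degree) 292.2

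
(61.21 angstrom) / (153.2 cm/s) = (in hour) 1.11e-12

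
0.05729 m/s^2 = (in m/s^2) 0.05729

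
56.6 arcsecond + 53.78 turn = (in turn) 53.78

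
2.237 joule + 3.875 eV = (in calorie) 0.5347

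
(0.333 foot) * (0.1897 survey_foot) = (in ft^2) 0.06317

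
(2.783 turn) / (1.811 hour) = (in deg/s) 0.1537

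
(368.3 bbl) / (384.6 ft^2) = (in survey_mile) 0.001018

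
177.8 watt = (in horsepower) 0.2384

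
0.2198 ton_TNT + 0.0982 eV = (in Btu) 8.717e+05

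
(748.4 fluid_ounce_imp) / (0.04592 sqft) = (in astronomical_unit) 3.332e-11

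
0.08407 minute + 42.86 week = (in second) 2.592e+07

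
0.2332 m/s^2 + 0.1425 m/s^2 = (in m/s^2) 0.3757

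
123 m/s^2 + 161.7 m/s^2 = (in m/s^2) 284.7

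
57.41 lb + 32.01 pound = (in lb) 89.42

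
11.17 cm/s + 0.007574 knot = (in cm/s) 11.56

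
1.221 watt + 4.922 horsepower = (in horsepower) 4.924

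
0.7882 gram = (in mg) 788.2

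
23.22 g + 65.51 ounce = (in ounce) 66.33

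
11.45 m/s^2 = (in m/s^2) 11.45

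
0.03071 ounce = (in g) 0.8706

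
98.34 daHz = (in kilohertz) 0.9834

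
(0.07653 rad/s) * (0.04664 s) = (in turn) 0.0005681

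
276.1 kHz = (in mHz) 2.761e+08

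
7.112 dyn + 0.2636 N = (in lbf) 0.05928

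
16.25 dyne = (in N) 0.0001625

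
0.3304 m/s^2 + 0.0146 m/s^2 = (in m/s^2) 0.345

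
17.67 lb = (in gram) 8015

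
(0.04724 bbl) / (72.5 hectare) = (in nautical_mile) 5.594e-12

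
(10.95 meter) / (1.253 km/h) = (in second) 31.46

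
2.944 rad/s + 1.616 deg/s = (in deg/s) 170.3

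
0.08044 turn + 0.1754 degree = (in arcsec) 1.049e+05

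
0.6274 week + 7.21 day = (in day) 11.6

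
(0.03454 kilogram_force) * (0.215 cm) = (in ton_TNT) 1.741e-13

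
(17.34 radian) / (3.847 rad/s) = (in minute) 0.07512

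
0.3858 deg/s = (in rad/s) 0.006733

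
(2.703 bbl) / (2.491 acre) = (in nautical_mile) 2.302e-08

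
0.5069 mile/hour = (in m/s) 0.2266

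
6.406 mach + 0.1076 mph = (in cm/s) 2.181e+05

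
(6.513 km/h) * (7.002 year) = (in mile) 2.482e+05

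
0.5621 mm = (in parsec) 1.822e-20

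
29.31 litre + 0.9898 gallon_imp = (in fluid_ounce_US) 1143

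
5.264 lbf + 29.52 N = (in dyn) 5.294e+06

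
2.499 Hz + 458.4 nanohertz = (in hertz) 2.499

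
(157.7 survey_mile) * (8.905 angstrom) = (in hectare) 2.26e-08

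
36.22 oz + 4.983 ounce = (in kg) 1.168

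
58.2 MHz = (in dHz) 5.82e+08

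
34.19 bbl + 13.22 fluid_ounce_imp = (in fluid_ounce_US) 1.838e+05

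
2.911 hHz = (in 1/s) 291.1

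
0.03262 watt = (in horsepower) 4.374e-05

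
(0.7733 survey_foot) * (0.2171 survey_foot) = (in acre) 3.854e-06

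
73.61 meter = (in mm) 7.361e+04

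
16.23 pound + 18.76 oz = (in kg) 7.894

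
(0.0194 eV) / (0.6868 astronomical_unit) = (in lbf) 6.801e-33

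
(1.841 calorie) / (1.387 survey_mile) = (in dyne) 345.1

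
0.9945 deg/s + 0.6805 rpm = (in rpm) 0.8463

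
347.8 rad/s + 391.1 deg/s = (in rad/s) 354.6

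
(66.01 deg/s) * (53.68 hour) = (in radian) 2.226e+05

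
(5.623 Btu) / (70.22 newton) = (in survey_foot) 277.2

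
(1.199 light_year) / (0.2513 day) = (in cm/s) 5.224e+13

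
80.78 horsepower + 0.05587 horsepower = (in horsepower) 80.84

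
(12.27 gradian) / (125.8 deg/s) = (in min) 0.001463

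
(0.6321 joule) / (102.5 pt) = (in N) 17.48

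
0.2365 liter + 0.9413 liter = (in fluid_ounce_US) 39.83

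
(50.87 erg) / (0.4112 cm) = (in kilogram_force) 0.0001262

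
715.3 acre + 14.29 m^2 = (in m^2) 2.895e+06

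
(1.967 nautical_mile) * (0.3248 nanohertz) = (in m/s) 1.183e-06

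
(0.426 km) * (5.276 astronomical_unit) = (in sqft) 3.619e+15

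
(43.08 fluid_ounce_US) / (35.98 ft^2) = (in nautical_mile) 2.058e-07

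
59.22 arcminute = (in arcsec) 3553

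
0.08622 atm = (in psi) 1.267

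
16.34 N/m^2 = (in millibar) 0.1634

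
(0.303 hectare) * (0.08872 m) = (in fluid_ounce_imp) 9.461e+06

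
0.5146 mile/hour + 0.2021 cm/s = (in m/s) 0.2321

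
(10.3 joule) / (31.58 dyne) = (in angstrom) 3.262e+14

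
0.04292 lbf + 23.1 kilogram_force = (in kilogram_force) 23.12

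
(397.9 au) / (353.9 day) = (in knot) 3.784e+06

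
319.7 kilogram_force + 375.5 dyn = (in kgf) 319.7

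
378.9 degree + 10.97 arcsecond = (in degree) 378.9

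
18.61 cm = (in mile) 0.0001156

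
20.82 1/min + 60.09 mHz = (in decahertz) 0.04071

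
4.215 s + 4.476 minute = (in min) 4.546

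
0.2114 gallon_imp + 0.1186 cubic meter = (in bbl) 0.752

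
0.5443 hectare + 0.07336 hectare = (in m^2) 6177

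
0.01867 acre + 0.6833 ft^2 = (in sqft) 813.9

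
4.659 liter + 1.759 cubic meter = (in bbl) 11.09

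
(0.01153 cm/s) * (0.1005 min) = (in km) 6.953e-07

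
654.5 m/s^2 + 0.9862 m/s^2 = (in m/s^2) 655.5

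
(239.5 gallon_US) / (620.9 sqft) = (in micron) 1.572e+04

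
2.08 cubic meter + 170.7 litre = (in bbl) 14.16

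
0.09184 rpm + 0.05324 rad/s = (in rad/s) 0.06286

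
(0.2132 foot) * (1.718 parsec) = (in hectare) 3.445e+11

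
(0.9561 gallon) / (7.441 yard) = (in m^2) 0.0005319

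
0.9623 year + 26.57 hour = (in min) 5.074e+05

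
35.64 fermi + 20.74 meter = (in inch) 816.5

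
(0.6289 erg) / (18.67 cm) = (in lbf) 7.573e-08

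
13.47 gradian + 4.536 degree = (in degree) 16.66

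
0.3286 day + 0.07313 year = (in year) 0.07403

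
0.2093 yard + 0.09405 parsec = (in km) 2.902e+12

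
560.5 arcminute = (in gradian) 10.38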